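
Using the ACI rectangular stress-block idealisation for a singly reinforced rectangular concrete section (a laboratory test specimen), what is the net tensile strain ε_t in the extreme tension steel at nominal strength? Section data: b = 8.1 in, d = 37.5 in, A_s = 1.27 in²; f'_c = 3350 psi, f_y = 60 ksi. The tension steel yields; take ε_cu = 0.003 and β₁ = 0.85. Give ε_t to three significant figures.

ε_t ≈ 0.0259

a = A_s f_y/(0.85 f'_c b) = 3.304 in.
β₁ = 0.85, so c = a/β₁ = 3.304/0.85 = 3.887 in.
From the linear strain diagram with ε_cu = 0.003: ε_t = 0.003 (d − c)/c = 0.003 × (37.5 − 3.887)/3.887 = 0.0259.
Since ε_t ≥ 0.005, the section is tension-controlled.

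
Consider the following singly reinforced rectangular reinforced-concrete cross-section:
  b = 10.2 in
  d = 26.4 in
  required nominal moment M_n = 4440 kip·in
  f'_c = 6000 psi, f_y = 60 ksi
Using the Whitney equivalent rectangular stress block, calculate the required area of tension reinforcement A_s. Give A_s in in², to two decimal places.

From M_n = 0.85 f'_c a b (d − a/2):
a = d − √(d² − 2M_n/(0.85 f'_c b)) = 26.4 − √(26.4² − 2 × 4440/(0.85 × 6 × 10.2)) = 3.460 in.
A_s = 0.85 f'_c a b / f_y = 0.85 × 6 × 3.460 × 10.2 / 60 = 3.000 in².

A_s ≈ 3.00 in²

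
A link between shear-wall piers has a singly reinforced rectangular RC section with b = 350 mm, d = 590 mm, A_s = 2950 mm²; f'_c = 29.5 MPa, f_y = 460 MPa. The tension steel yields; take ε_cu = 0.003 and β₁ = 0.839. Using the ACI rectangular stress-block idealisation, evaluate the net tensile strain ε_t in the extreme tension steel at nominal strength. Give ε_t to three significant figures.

a = A_s f_y/(0.85 f'_c b) = 154.62 mm.
β₁ = 0.839, so c = a/β₁ = 154.62/0.839 = 184.29 mm.
From the linear strain diagram with ε_cu = 0.003: ε_t = 0.003 (d − c)/c = 0.003 × (590 − 184.29)/184.29 = 0.00660.
Since ε_t ≥ 0.005, the section is tension-controlled.

ε_t ≈ 0.00660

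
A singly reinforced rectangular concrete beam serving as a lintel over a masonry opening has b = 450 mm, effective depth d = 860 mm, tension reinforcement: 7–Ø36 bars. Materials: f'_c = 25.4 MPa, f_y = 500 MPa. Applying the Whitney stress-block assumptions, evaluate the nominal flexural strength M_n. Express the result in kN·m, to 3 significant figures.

A_s = 7 × 1018 = 7126 mm².
T = A_s f_y = 7126 × 500 = 3563000 N = 3563 kN.
From C = T: a = T/(0.85 f'_c b) = 3563000/(0.85 × 25.4 × 450) = 366.73 mm.
M_n = T(d − a/2) = 3563 kN × (860 − 183.365) mm = 2410.85 kN·m.

M_n ≈ 2410 kN·m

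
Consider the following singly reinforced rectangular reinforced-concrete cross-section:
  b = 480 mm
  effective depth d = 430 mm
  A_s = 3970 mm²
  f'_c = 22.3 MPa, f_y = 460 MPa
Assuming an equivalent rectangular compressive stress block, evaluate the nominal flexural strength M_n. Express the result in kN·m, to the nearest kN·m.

M_n ≈ 602 kN·m

T = A_s f_y = 3970 × 460 = 1826200 N = 1826.2 kN.
From C = T: a = T/(0.85 f'_c b) = 1826200/(0.85 × 22.3 × 480) = 200.72 mm.
M_n = T(d − a/2) = 1826.2 kN × (430 − 100.36) mm = 601.99 kN·m.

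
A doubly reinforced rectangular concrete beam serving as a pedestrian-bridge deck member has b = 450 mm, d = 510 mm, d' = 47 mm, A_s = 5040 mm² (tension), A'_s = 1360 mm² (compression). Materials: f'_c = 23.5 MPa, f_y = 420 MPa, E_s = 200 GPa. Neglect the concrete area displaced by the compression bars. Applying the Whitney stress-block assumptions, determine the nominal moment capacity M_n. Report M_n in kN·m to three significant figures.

Assume both tension and compression steel yield.
Net tension couple steel: A_s − A'_s = 3680 mm².
a = (A_s − A'_s) f_y / (0.85 f'_c b) = 1545600/(0.85 × 23.5 × 450) = 171.95 mm.
c = a/β₁ = 171.95/0.85 = 202.29 mm; ε'_s = 0.003(c − d')/c = 0.0023 ≥ f_y/E_s = 0.0021, so compression steel does yield.
M_n = (A_s − A'_s) f_y (d − a/2) + A'_s f_y (d − d') = [1545600 × (510 − 85.975) + 571200 × (510 − 47)] × 10⁻⁶ = 655.37 + 264.47 = 919.84 kN·m.

M_n ≈ 920 kN·m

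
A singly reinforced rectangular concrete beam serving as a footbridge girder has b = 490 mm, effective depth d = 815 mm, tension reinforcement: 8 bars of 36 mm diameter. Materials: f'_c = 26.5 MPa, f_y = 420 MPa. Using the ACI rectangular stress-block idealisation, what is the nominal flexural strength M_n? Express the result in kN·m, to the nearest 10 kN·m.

A_s = 8 × 1018 = 8144 mm².
T = A_s f_y = 8144 × 420 = 3420480 N = 3420.48 kN.
From C = T: a = T/(0.85 f'_c b) = 3420480/(0.85 × 26.5 × 490) = 309.90 mm.
M_n = T(d − a/2) = 3420.48 kN × (815 − 154.95) mm = 2257.69 kN·m.

M_n ≈ 2260 kN·m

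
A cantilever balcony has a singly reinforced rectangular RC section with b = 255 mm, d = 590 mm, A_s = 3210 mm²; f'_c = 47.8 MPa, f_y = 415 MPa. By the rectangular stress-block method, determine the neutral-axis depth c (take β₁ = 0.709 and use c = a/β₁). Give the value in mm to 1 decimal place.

T = A_s f_y = 3210 × 415 = 1332150 N = 1332.15 kN.
Setting C = 0.85 f'_c a b equal to T: a = 1332150/(0.85 × 47.8 × 255) = 128.578 mm.
With β₁ = 0.709, c = a/β₁ = 128.578/0.709 = 181.4 mm.

c ≈ 181.4 mm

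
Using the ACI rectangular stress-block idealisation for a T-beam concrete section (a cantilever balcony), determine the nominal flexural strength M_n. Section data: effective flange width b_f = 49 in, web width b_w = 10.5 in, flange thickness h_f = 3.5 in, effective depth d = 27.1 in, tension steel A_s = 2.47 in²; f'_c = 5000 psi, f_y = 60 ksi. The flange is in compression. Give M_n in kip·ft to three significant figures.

M_n ≈ 330 kip·ft

Tension: T = A_s f_y = 2.47 × 60 = 148.2 kips.
Try a within the flange: a = T/(0.85 f'_c b_f) = 148.2/(0.85 × 5 × 49) = 0.712 in.
Since a = 0.712 ≤ h_f = 3.5 in, the stress block lies entirely in the flange; analyse as a rectangular beam of width b_f.
M_n = T(d − a/2) = 148.2 × (27.1 − 0.356) = 3963.5 kip·in.
M_n = 3963.5/12 = 330.29 kip·ft.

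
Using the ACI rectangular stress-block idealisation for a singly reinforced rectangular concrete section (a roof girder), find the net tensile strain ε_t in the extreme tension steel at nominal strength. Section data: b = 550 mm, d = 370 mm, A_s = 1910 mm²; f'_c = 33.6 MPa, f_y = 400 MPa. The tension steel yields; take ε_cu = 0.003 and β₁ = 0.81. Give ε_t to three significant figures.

a = A_s f_y/(0.85 f'_c b) = 48.64 mm.
β₁ = 0.81, so c = a/β₁ = 48.64/0.81 = 60.05 mm.
From the linear strain diagram with ε_cu = 0.003: ε_t = 0.003 (d − c)/c = 0.003 × (370 − 60.05)/60.05 = 0.0155.
Since ε_t ≥ 0.005, the section is tension-controlled.

ε_t ≈ 0.0155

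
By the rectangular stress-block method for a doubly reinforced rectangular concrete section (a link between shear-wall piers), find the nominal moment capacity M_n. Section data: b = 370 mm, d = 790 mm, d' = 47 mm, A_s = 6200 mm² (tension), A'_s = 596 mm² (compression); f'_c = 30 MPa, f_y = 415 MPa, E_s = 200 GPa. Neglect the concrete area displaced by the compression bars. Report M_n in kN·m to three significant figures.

M_n ≈ 1730 kN·m

Assume both tension and compression steel yield.
Net tension couple steel: A_s − A'_s = 5604 mm².
a = (A_s − A'_s) f_y / (0.85 f'_c b) = 2325660/(0.85 × 30 × 370) = 246.49 mm.
c = a/β₁ = 246.49/0.836 = 294.84 mm; ε'_s = 0.003(c − d')/c = 0.0025 ≥ f_y/E_s = 0.0021, so compression steel does yield.
M_n = (A_s − A'_s) f_y (d − a/2) + A'_s f_y (d − d') = [2325660 × (790 − 123.245) + 247340 × (790 − 47)] × 10⁻⁶ = 1550.65 + 183.77 = 1734.42 kN·m.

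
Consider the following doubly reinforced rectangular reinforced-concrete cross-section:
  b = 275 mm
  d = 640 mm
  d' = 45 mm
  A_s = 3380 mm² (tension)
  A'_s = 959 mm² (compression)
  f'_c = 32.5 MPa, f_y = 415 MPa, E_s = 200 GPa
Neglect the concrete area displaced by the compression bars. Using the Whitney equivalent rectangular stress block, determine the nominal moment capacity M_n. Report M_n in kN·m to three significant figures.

Assume both tension and compression steel yield.
Net tension couple steel: A_s − A'_s = 2421 mm².
a = (A_s − A'_s) f_y / (0.85 f'_c b) = 1004715/(0.85 × 32.5 × 275) = 132.25 mm.
c = a/β₁ = 132.25/0.818 = 161.67 mm; ε'_s = 0.003(c − d')/c = 0.0022 ≥ f_y/E_s = 0.0021, so compression steel does yield.
M_n = (A_s − A'_s) f_y (d − a/2) + A'_s f_y (d − d') = [1004715 × (640 − 66.125) + 397985 × (640 − 45)] × 10⁻⁶ = 576.58 + 236.80 = 813.38 kN·m.

M_n ≈ 813 kN·m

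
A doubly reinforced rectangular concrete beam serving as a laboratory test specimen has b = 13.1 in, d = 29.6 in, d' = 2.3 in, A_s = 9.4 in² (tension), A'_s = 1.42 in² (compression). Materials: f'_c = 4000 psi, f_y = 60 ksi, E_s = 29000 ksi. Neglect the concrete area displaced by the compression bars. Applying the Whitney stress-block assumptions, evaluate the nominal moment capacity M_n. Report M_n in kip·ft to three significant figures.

Assume both steels yield.
a = (A_s − A'_s) f_y/(0.85 f'_c b) = (9.4 − 1.42) × 60/(0.85 × 4 × 13.1) = 10.750 in.
c = a/β₁ = 10.750/0.85 = 12.647 in; ε'_s = 0.003(c − d')/c = 0.0025 ≥ ε_y = 0.0021, so the compression steel yields.
M_n = (A_s − A'_s) f_y (d − a/2) + A'_s f_y (d − d') = 478.8 × (29.6 − 5.375) + 85.2 × (29.6 − 2.3) = 11598.9 + 2326.0 = 13924.9 kip·in = 13924.9/12 = 1160.41 kip·ft.

M_n ≈ 1160 kip·ft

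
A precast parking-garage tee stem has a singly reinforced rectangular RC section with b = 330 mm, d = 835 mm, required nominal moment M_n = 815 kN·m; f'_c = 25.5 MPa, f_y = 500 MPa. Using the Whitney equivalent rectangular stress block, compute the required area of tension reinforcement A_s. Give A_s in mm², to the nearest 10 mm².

With M_n = 0.85 f'_c a b (d − a/2), solve the quadratic for a:
a = d − √(d² − 2M_n/(0.85 f'_c b)) = 835 − √(835² − 2 × 815×10⁶/(0.85 × 25.5 × 330)) = 149.92 mm.
A_s = 0.85 f'_c a b / f_y = 0.85 × 25.5 × 149.92 × 330 / 500 = 2144.7 mm².

A_s ≈ 2140 mm²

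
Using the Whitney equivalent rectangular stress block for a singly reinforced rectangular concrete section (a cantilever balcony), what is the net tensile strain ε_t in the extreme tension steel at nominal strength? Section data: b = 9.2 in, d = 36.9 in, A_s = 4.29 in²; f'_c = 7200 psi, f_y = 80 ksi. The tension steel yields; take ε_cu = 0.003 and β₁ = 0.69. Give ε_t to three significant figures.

ε_t ≈ 0.00953

a = A_s f_y/(0.85 f'_c b) = 6.095 in.
β₁ = 0.69, so c = a/β₁ = 6.095/0.69 = 8.833 in.
From the linear strain diagram with ε_cu = 0.003: ε_t = 0.003 (d − c)/c = 0.003 × (36.9 − 8.833)/8.833 = 0.00953.
Since ε_t ≥ 0.005, the section is tension-controlled.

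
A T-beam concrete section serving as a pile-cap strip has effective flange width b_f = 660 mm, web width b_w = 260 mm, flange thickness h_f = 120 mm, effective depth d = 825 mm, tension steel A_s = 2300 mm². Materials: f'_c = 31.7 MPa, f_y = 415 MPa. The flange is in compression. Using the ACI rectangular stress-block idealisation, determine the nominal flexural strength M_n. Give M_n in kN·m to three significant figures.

Tension: T = A_s f_y = 2300 × 415 = 954500 N.
Try a within the flange: a = T/(0.85 f'_c b_f) = 954500/(0.85 × 31.7 × 660) = 53.67 mm.
Since a = 53.67 ≤ h_f = 120 mm, the stress block lies entirely in the flange; analyse as a rectangular beam of width b_f.
M_n = T(d − a/2) = 954500 × (825 − 26.835) = 761.85 × 10⁶ N·mm.
M_n = 761.85 kN·m.

M_n ≈ 762 kN·m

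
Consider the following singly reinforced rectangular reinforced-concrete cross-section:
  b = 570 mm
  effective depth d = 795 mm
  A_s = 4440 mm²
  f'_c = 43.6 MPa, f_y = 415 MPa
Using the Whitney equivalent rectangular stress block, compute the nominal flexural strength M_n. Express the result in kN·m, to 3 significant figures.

M_n ≈ 1380 kN·m

T = A_s f_y = 4440 × 415 = 1842600 N = 1842.6 kN.
From C = T: a = T/(0.85 f'_c b) = 1842600/(0.85 × 43.6 × 570) = 87.23 mm.
M_n = T(d − a/2) = 1842.6 kN × (795 − 43.615) mm = 1384.50 kN·m.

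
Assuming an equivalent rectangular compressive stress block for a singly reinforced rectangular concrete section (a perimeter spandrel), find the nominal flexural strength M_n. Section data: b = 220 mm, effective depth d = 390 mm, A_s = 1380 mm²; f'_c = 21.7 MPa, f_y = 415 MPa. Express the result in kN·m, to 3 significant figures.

M_n ≈ 183 kN·m

T = A_s f_y = 1380 × 415 = 572700 N = 572.7 kN.
From C = T: a = T/(0.85 f'_c b) = 572700/(0.85 × 21.7 × 220) = 141.13 mm.
M_n = T(d − a/2) = 572.7 kN × (390 − 70.565) mm = 182.94 kN·m.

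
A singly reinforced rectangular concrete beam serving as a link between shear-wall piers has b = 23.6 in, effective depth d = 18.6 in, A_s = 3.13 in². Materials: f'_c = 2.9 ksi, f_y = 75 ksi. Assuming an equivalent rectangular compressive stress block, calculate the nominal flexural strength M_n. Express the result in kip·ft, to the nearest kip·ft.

M_n ≈ 324 kip·ft

T = A_s f_y = 3.13 × 75 = 234.75 kips.
a = T/(0.85 f'_c b) = 234.75/(0.85 × 2.9 × 23.6) = 4.035 in.
M_n = T(d − a/2) = 234.75 × (18.6 − 2.0175) = 3892.7 kip·in = 3892.7/12 = 324.39 kip·ft.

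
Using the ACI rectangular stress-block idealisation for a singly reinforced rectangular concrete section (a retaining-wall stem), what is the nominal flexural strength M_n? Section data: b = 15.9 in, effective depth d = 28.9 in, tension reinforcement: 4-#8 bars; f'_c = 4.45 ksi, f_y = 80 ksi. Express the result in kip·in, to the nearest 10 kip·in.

A_s = 4 × 0.79 = 3.16 in².
T = A_s f_y = 3.16 × 80 = 252.8 kips.
a = T/(0.85 f'_c b) = 252.8/(0.85 × 4.45 × 15.9) = 4.203 in.
M_n = T(d − a/2) = 252.8 × (28.9 − 2.1015) = 6774.7 kip·in.

M_n ≈ 6770 kip·in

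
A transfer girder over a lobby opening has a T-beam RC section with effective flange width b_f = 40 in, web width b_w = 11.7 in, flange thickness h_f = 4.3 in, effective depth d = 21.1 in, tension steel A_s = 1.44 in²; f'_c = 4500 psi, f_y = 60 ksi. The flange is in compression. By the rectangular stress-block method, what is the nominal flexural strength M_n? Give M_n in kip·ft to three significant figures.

M_n ≈ 150 kip·ft

Tension: T = A_s f_y = 1.44 × 60 = 86.4 kips.
Try a within the flange: a = T/(0.85 f'_c b_f) = 86.4/(0.85 × 4.5 × 40) = 0.565 in.
Since a = 0.565 ≤ h_f = 4.3 in, the stress block lies entirely in the flange; analyse as a rectangular beam of width b_f.
M_n = T(d − a/2) = 86.4 × (21.1 − 0.2825) = 1798.6 kip·in.
M_n = 1798.6/12 = 149.88 kip·ft.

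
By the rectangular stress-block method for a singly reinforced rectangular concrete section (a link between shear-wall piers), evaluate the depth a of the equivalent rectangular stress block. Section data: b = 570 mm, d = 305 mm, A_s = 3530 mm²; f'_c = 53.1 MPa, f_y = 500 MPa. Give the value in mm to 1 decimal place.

T = A_s f_y = 3530 × 500 = 1765000 N = 1765 kN.
Setting C = 0.85 f'_c a b equal to T: a = 1765000/(0.85 × 53.1 × 570) = 68.6 mm.

a ≈ 68.6 mm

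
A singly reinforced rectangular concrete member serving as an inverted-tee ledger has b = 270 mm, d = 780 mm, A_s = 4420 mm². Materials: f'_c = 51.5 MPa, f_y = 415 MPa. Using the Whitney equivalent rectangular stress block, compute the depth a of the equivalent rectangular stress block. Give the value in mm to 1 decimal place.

T = A_s f_y = 4420 × 415 = 1834300 N = 1834.3 kN.
Setting C = 0.85 f'_c a b equal to T: a = 1834300/(0.85 × 51.5 × 270) = 155.2 mm.

a ≈ 155.2 mm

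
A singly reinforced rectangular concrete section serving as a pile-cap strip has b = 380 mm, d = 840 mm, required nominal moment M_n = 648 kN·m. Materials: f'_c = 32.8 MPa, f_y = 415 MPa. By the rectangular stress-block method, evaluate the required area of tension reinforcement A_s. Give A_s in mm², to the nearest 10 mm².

With M_n = 0.85 f'_c a b (d − a/2), solve the quadratic for a:
a = d − √(d² − 2M_n/(0.85 f'_c b)) = 840 − √(840² − 2 × 648×10⁶/(0.85 × 32.8 × 380)) = 76.28 mm.
A_s = 0.85 f'_c a b / f_y = 0.85 × 32.8 × 76.28 × 380 / 415 = 1947.3 mm².

A_s ≈ 1950 mm²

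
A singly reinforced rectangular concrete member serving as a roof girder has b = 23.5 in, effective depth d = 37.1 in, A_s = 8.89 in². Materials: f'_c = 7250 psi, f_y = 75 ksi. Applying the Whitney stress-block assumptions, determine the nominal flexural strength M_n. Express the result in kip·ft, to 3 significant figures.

M_n ≈ 1930 kip·ft

T = A_s f_y = 8.89 × 75 = 666.75 kips.
a = T/(0.85 f'_c b) = 666.75/(0.85 × 7.25 × 23.5) = 4.604 in.
M_n = T(d − a/2) = 666.75 × (37.1 − 2.302) = 23201.6 kip·in = 23201.6/12 = 1933.47 kip·ft.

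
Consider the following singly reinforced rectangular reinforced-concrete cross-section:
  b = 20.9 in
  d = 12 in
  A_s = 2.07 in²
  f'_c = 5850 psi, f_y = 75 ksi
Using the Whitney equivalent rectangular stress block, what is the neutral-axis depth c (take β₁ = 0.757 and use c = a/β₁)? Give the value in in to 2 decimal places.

c ≈ 1.97 in

T = A_s f_y = 2.07 × 75 = 155.25 kips.
a = T/(0.85 f'_c b) = 155.25/(0.85 × 5.85 × 20.9) = 1.4939 in.
With β₁ = 0.757, c = a/β₁ = 1.4939/0.757 = 1.97 in.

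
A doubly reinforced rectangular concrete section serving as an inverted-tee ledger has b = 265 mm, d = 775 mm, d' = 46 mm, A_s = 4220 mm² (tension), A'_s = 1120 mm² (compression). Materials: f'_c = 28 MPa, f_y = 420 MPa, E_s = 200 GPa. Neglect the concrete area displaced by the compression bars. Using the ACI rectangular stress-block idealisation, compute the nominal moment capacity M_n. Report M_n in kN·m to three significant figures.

Assume both tension and compression steel yield.
Net tension couple steel: A_s − A'_s = 3100 mm².
a = (A_s − A'_s) f_y / (0.85 f'_c b) = 1302000/(0.85 × 28 × 265) = 206.44 mm.
c = a/β₁ = 206.44/0.85 = 242.87 mm; ε'_s = 0.003(c − d')/c = 0.0024 ≥ f_y/E_s = 0.0021, so compression steel does yield.
M_n = (A_s − A'_s) f_y (d − a/2) + A'_s f_y (d − d') = [1302000 × (775 − 103.22) + 470400 × (775 − 46)] × 10⁻⁶ = 874.66 + 342.92 = 1217.58 kN·m.

M_n ≈ 1220 kN·m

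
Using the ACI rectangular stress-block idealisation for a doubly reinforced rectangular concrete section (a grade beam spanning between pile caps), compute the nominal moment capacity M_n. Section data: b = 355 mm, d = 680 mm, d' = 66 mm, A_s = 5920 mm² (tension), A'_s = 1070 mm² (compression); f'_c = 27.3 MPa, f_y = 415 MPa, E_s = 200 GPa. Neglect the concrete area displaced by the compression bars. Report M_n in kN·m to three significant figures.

Assume both tension and compression steel yield.
Net tension couple steel: A_s − A'_s = 4850 mm².
a = (A_s − A'_s) f_y / (0.85 f'_c b) = 2012750/(0.85 × 27.3 × 355) = 244.33 mm.
c = a/β₁ = 244.33/0.85 = 287.45 mm; ε'_s = 0.003(c − d')/c = 0.0023 ≥ f_y/E_s = 0.0021, so compression steel does yield.
M_n = (A_s − A'_s) f_y (d − a/2) + A'_s f_y (d − d') = [2012750 × (680 − 122.165) + 444050 × (680 − 66)] × 10⁻⁶ = 1122.78 + 272.65 = 1395.43 kN·m.

M_n ≈ 1400 kN·m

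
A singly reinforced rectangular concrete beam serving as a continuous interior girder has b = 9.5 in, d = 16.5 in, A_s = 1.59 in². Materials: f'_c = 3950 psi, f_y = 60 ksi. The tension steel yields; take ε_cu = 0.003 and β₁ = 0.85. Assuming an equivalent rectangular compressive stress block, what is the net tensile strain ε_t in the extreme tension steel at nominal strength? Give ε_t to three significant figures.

ε_t ≈ 0.0111

a = A_s f_y/(0.85 f'_c b) = 2.991 in.
β₁ = 0.85, so c = a/β₁ = 2.991/0.85 = 3.519 in.
From the linear strain diagram with ε_cu = 0.003: ε_t = 0.003 (d − c)/c = 0.003 × (16.5 − 3.519)/3.519 = 0.0111.
Since ε_t ≥ 0.005, the section is tension-controlled.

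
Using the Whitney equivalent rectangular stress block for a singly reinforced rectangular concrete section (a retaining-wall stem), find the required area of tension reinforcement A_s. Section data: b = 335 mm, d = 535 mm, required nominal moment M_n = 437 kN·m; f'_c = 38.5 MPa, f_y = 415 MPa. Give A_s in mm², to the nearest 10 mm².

A_s ≈ 2130 mm²

With M_n = 0.85 f'_c a b (d − a/2), solve the quadratic for a:
a = d − √(d² − 2M_n/(0.85 f'_c b)) = 535 − √(535² − 2 × 437×10⁶/(0.85 × 38.5 × 335)) = 80.58 mm.
A_s = 0.85 f'_c a b / f_y = 0.85 × 38.5 × 80.58 × 335 / 415 = 2128.6 mm².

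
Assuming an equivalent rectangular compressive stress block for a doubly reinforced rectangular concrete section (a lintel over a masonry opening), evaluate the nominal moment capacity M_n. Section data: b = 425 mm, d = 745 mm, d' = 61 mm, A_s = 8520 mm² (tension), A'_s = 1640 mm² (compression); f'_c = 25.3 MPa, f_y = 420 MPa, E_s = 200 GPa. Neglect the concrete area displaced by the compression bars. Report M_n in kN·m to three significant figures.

Assume both tension and compression steel yield.
Net tension couple steel: A_s − A'_s = 6880 mm².
a = (A_s − A'_s) f_y / (0.85 f'_c b) = 2889600/(0.85 × 25.3 × 425) = 316.16 mm.
c = a/β₁ = 316.16/0.85 = 371.95 mm; ε'_s = 0.003(c − d')/c = 0.0025 ≥ f_y/E_s = 0.0021, so compression steel does yield.
M_n = (A_s − A'_s) f_y (d − a/2) + A'_s f_y (d − d') = [2889600 × (745 − 158.08) + 688800 × (745 − 61)] × 10⁻⁶ = 1695.96 + 471.14 = 2167.10 kN·m.

M_n ≈ 2170 kN·m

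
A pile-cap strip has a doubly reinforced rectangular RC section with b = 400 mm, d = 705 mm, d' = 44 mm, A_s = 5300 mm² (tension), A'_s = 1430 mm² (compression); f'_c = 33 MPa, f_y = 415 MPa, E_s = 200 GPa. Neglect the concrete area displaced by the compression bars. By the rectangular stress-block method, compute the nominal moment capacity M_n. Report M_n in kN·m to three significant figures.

Assume both tension and compression steel yield.
Net tension couple steel: A_s − A'_s = 3870 mm².
a = (A_s − A'_s) f_y / (0.85 f'_c b) = 1606050/(0.85 × 33 × 400) = 143.14 mm.
c = a/β₁ = 143.14/0.814 = 175.85 mm; ε'_s = 0.003(c − d')/c = 0.0022 ≥ f_y/E_s = 0.0021, so compression steel does yield.
M_n = (A_s − A'_s) f_y (d − a/2) + A'_s f_y (d − d') = [1606050 × (705 − 71.57) + 593450 × (705 − 44)] × 10⁻⁶ = 1017.32 + 392.27 = 1409.59 kN·m.

M_n ≈ 1410 kN·m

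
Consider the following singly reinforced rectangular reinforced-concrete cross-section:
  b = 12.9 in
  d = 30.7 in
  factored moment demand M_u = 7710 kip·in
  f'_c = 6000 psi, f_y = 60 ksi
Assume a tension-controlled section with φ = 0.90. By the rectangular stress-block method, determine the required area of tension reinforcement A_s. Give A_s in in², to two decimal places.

M_n = M_u/φ = 7710/0.90 = 8566.67 kip·in.
From M_n = 0.85 f'_c a b (d − a/2):
a = d − √(d² − 2M_n/(0.85 f'_c b)) = 30.7 − √(30.7² − 2 × 8566.67/(0.85 × 6 × 12.9)) = 4.584 in.
A_s = 0.85 f'_c a b / f_y = 0.85 × 6 × 4.584 × 12.9 / 60 = 5.026 in².

A_s ≈ 5.03 in²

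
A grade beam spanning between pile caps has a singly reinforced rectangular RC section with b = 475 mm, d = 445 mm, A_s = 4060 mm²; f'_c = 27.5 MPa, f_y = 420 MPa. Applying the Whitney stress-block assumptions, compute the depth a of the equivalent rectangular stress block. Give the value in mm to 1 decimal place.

T = A_s f_y = 4060 × 420 = 1705200 N = 1705.2 kN.
Setting C = 0.85 f'_c a b equal to T: a = 1705200/(0.85 × 27.5 × 475) = 153.6 mm.

a ≈ 153.6 mm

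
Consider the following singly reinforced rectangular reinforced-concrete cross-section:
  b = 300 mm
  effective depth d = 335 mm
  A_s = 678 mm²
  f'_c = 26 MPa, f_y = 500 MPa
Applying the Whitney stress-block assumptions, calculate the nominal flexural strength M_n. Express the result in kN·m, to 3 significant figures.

M_n ≈ 105 kN·m

T = A_s f_y = 678 × 500 = 339000 N = 339 kN.
From C = T: a = T/(0.85 f'_c b) = 339000/(0.85 × 26 × 300) = 51.13 mm.
M_n = T(d − a/2) = 339 kN × (335 − 25.565) mm = 104.90 kN·m.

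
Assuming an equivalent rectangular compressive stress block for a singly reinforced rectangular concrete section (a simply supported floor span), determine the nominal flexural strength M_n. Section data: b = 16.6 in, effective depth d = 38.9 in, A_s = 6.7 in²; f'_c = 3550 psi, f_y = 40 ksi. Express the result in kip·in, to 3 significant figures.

M_n ≈ 9710 kip·in

T = A_s f_y = 6.7 × 40 = 268 kips.
a = T/(0.85 f'_c b) = 268/(0.85 × 3.55 × 16.6) = 5.350 in.
M_n = T(d − a/2) = 268 × (38.9 − 2.675) = 9708.3 kip·in.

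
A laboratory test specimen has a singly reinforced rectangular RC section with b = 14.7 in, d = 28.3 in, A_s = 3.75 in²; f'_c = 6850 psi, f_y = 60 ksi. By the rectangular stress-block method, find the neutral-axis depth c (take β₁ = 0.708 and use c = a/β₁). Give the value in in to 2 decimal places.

c ≈ 3.71 in

T = A_s f_y = 3.75 × 60 = 225 kips.
a = T/(0.85 f'_c b) = 225/(0.85 × 6.85 × 14.7) = 2.6288 in.
With β₁ = 0.708, c = a/β₁ = 2.6288/0.708 = 3.71 in.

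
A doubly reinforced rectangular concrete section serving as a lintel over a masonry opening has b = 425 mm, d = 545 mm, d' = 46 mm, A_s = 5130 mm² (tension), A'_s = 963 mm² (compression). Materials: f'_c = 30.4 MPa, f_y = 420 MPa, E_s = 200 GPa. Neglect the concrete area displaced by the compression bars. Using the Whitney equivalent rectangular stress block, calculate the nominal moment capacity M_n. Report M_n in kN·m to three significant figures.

M_n ≈ 1020 kN·m

Assume both tension and compression steel yield.
Net tension couple steel: A_s − A'_s = 4167 mm².
a = (A_s − A'_s) f_y / (0.85 f'_c b) = 1750140/(0.85 × 30.4 × 425) = 159.36 mm.
c = a/β₁ = 159.36/0.833 = 191.31 mm; ε'_s = 0.003(c − d')/c = 0.0023 ≥ f_y/E_s = 0.0021, so compression steel does yield.
M_n = (A_s − A'_s) f_y (d − a/2) + A'_s f_y (d − d') = [1750140 × (545 − 79.68) + 404460 × (545 − 46)] × 10⁻⁶ = 814.38 + 201.83 = 1016.21 kN·m.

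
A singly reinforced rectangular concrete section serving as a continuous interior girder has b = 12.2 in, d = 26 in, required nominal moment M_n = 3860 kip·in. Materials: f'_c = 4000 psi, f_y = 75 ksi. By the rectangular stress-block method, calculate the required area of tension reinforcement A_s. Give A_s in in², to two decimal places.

From M_n = 0.85 f'_c a b (d − a/2):
a = d − √(d² − 2M_n/(0.85 f'_c b)) = 26 − √(26² − 2 × 3860/(0.85 × 4 × 12.2)) = 3.867 in.
A_s = 0.85 f'_c a b / f_y = 0.85 × 4 × 3.867 × 12.2 / 75 = 2.139 in².

A_s ≈ 2.14 in²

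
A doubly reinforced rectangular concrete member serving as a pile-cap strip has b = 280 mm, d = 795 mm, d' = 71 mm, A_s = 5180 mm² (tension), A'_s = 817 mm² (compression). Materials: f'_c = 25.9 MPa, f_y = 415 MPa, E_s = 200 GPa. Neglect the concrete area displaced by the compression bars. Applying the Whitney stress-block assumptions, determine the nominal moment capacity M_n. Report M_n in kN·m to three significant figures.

M_n ≈ 1420 kN·m

Assume both tension and compression steel yield.
Net tension couple steel: A_s − A'_s = 4363 mm².
a = (A_s − A'_s) f_y / (0.85 f'_c b) = 1810645/(0.85 × 25.9 × 280) = 293.74 mm.
c = a/β₁ = 293.74/0.85 = 345.58 mm; ε'_s = 0.003(c − d')/c = 0.0024 ≥ f_y/E_s = 0.0021, so compression steel does yield.
M_n = (A_s − A'_s) f_y (d − a/2) + A'_s f_y (d − d') = [1810645 × (795 − 146.87) + 339055 × (795 − 71)] × 10⁻⁶ = 1173.53 + 245.48 = 1419.01 kN·m.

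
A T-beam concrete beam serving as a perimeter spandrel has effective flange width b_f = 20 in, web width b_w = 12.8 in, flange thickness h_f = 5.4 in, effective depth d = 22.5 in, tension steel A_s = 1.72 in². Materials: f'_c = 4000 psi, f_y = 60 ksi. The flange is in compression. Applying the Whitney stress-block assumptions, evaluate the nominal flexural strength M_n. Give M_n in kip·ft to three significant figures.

Tension: T = A_s f_y = 1.72 × 60 = 103.2 kips.
Try a within the flange: a = T/(0.85 f'_c b_f) = 103.2/(0.85 × 4 × 20) = 1.518 in.
Since a = 1.518 ≤ h_f = 5.4 in, the stress block lies entirely in the flange; analyse as a rectangular beam of width b_f.
M_n = T(d − a/2) = 103.2 × (22.5 − 0.759) = 2243.7 kip·in.
M_n = 2243.7/12 = 186.98 kip·ft.

M_n ≈ 187 kip·ft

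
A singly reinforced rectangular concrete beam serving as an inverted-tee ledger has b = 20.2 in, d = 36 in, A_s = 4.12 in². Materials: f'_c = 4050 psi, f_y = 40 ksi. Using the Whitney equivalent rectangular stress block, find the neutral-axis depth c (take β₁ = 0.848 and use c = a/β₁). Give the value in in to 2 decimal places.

T = A_s f_y = 4.12 × 40 = 164.8 kips.
a = T/(0.85 f'_c b) = 164.8/(0.85 × 4.05 × 20.2) = 2.3699 in.
With β₁ = 0.848, c = a/β₁ = 2.3699/0.848 = 2.79 in.

c ≈ 2.79 in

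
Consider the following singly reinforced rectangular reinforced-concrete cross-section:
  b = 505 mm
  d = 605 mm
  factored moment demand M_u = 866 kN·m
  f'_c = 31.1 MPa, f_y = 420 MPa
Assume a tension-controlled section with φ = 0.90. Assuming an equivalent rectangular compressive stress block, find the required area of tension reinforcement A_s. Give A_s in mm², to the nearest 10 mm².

M_n = M_u/φ = 866/0.90 = 962.222 kN·m.
With M_n = 0.85 f'_c a b (d − a/2), solve the quadratic for a:
a = d − √(d² − 2M_n/(0.85 f'_c b)) = 605 − √(605² − 2 × 962.222×10⁶/(0.85 × 31.1 × 505)) = 133.97 mm.
A_s = 0.85 f'_c a b / f_y = 0.85 × 31.1 × 133.97 × 505 / 420 = 4258.2 mm².

A_s ≈ 4260 mm²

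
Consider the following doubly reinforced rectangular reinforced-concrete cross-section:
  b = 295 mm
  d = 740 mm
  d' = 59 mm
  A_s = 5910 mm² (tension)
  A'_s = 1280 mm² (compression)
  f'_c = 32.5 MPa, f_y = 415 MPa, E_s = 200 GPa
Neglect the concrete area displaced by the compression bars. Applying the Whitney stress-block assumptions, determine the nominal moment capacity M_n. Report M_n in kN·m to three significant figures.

Assume both tension and compression steel yield.
Net tension couple steel: A_s − A'_s = 4630 mm².
a = (A_s − A'_s) f_y / (0.85 f'_c b) = 1921450/(0.85 × 32.5 × 295) = 235.78 mm.
c = a/β₁ = 235.78/0.818 = 288.24 mm; ε'_s = 0.003(c − d')/c = 0.0024 ≥ f_y/E_s = 0.0021, so compression steel does yield.
M_n = (A_s − A'_s) f_y (d − a/2) + A'_s f_y (d − d') = [1921450 × (740 − 117.89) + 531200 × (740 − 59)] × 10⁻⁶ = 1195.35 + 361.75 = 1557.10 kN·m.

M_n ≈ 1560 kN·m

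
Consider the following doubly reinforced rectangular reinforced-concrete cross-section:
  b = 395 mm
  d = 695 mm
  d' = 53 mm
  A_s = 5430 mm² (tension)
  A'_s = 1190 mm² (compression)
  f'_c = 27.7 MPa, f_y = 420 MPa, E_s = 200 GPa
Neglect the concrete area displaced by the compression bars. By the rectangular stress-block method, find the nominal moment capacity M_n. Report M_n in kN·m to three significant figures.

Assume both tension and compression steel yield.
Net tension couple steel: A_s − A'_s = 4240 mm².
a = (A_s − A'_s) f_y / (0.85 f'_c b) = 1780800/(0.85 × 27.7 × 395) = 191.48 mm.
c = a/β₁ = 191.48/0.85 = 225.27 mm; ε'_s = 0.003(c − d')/c = 0.0023 ≥ f_y/E_s = 0.0021, so compression steel does yield.
M_n = (A_s − A'_s) f_y (d − a/2) + A'_s f_y (d − d') = [1780800 × (695 − 95.74) + 499800 × (695 − 53)] × 10⁻⁶ = 1067.16 + 320.87 = 1388.03 kN·m.

M_n ≈ 1390 kN·m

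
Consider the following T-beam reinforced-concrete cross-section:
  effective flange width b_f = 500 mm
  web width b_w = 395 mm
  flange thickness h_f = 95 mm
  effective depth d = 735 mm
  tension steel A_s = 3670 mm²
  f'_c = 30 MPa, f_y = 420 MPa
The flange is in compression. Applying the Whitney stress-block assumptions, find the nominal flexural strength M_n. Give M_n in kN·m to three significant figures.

Tension: T = A_s f_y = 3670 × 420 = 1541400 N.
Try a within the flange: a = T/(0.85 f'_c b_f) = 1541400/(0.85 × 30 × 500) = 120.89 mm.
a = 120.89 > h_f = 95 mm: the block extends into the web. Split into flange-overhang and web parts.
C_f = 0.85 f'_c (b_f − b_w) h_f = 0.85 × 30 × (500 − 395) × 95 = 254363 N.
Remaining web compression depth: a_w = (T − C_f)/(0.85 f'_c b_w) = (1541400 − 254363)/(0.85 × 30 × 395) = 127.78 mm.
M_n = C_f(d − h_f/2) + (T − C_f)(d − a_w/2) = 254363 × (735 − 47.5) + 1287037 × (735 − 63.89) = 174.87 + 863.74 = 1038.61 × 10⁶ N·mm.
M_n = 1038.61 kN·m.

M_n ≈ 1040 kN·m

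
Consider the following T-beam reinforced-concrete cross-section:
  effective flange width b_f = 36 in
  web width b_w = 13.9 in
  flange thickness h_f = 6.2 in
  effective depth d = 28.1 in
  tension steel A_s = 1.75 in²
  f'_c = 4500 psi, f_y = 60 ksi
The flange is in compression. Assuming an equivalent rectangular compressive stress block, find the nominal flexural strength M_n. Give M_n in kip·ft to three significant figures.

Tension: T = A_s f_y = 1.75 × 60 = 105 kips.
Try a within the flange: a = T/(0.85 f'_c b_f) = 105/(0.85 × 4.5 × 36) = 0.763 in.
Since a = 0.763 ≤ h_f = 6.2 in, the stress block lies entirely in the flange; analyse as a rectangular beam of width b_f.
M_n = T(d − a/2) = 105 × (28.1 − 0.3815) = 2910.4 kip·in.
M_n = 2910.4/12 = 242.53 kip·ft.

M_n ≈ 243 kip·ft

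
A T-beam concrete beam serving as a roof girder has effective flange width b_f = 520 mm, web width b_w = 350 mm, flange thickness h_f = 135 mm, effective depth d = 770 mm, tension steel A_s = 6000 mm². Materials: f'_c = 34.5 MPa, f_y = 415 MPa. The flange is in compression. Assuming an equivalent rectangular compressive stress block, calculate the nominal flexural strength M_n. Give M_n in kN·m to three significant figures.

Tension: T = A_s f_y = 6000 × 415 = 2490000 N.
Try a within the flange: a = T/(0.85 f'_c b_f) = 2490000/(0.85 × 34.5 × 520) = 163.29 mm.
a = 163.29 > h_f = 135 mm: the block extends into the web. Split into flange-overhang and web parts.
C_f = 0.85 f'_c (b_f − b_w) h_f = 0.85 × 34.5 × (520 − 350) × 135 = 673009 N.
Remaining web compression depth: a_w = (T − C_f)/(0.85 f'_c b_w) = (2490000 − 673009)/(0.85 × 34.5 × 350) = 177.03 mm.
M_n = C_f(d − h_f/2) + (T − C_f)(d − a_w/2) = 673009 × (770 − 67.5) + 1816991 × (770 − 88.515) = 472.79 + 1238.25 = 1711.04 × 10⁶ N·mm.
M_n = 1711.04 kN·m.

M_n ≈ 1710 kN·m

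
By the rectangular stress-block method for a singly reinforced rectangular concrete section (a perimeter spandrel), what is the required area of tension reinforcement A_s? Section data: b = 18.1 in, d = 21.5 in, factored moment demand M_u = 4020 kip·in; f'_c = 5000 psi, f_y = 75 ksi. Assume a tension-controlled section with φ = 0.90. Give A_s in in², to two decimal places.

M_n = M_u/φ = 4020/0.90 = 4466.67 kip·in.
From M_n = 0.85 f'_c a b (d − a/2):
a = d − √(d² − 2M_n/(0.85 f'_c b)) = 21.5 − √(21.5² − 2 × 4466.67/(0.85 × 5 × 18.1)) = 2.896 in.
A_s = 0.85 f'_c a b / f_y = 0.85 × 5 × 2.896 × 18.1 / 75 = 2.970 in².

A_s ≈ 2.97 in²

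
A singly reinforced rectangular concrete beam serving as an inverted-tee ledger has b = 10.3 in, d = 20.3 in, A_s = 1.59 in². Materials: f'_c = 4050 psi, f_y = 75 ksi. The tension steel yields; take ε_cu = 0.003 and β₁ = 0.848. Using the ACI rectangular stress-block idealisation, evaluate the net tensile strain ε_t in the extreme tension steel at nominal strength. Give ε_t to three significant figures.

a = A_s f_y/(0.85 f'_c b) = 3.363 in.
β₁ = 0.848, so c = a/β₁ = 3.363/0.848 = 3.966 in.
From the linear strain diagram with ε_cu = 0.003: ε_t = 0.003 (d − c)/c = 0.003 × (20.3 − 3.966)/3.966 = 0.0124.
Since ε_t ≥ 0.005, the section is tension-controlled.

ε_t ≈ 0.0124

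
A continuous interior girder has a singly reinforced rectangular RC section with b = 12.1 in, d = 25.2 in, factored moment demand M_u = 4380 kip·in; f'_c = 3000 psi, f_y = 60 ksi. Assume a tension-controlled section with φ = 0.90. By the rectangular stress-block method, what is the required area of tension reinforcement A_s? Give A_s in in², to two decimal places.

M_n = M_u/φ = 4380/0.90 = 4866.67 kip·in.
From M_n = 0.85 f'_c a b (d − a/2):
a = d − √(d² − 2M_n/(0.85 f'_c b)) = 25.2 − √(25.2² − 2 × 4866.67/(0.85 × 3 × 12.1)) = 7.323 in.
A_s = 0.85 f'_c a b / f_y = 0.85 × 3 × 7.323 × 12.1 / 60 = 3.766 in².

A_s ≈ 3.77 in²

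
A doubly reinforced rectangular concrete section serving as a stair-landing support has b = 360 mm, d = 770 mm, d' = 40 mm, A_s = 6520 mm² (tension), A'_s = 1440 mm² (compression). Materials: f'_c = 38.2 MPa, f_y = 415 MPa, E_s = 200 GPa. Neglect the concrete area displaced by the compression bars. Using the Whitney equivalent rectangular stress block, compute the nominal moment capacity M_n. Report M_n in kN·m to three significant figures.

Assume both tension and compression steel yield.
Net tension couple steel: A_s − A'_s = 5080 mm².
a = (A_s − A'_s) f_y / (0.85 f'_c b) = 2108200/(0.85 × 38.2 × 360) = 180.35 mm.
c = a/β₁ = 180.35/0.777 = 232.11 mm; ε'_s = 0.003(c − d')/c = 0.0025 ≥ f_y/E_s = 0.0021, so compression steel does yield.
M_n = (A_s − A'_s) f_y (d − a/2) + A'_s f_y (d − d') = [2108200 × (770 − 90.175) + 597600 × (770 − 40)] × 10⁻⁶ = 1433.21 + 436.25 = 1869.46 kN·m.

M_n ≈ 1870 kN·m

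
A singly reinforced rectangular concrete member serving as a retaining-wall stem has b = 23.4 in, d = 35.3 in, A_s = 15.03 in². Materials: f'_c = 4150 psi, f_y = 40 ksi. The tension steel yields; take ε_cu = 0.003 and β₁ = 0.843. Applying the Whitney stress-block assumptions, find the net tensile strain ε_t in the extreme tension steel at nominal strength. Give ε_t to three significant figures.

ε_t ≈ 0.00926

a = A_s f_y/(0.85 f'_c b) = 7.283 in.
β₁ = 0.843, so c = a/β₁ = 7.283/0.843 = 8.639 in.
From the linear strain diagram with ε_cu = 0.003: ε_t = 0.003 (d − c)/c = 0.003 × (35.3 − 8.639)/8.639 = 0.00926.
Since ε_t ≥ 0.005, the section is tension-controlled.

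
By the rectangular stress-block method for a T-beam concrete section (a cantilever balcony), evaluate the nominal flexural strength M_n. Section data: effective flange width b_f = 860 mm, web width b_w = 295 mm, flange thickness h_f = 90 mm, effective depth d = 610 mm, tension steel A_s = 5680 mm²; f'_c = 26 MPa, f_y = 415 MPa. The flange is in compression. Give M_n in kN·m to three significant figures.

M_n ≈ 1270 kN·m

Tension: T = A_s f_y = 5680 × 415 = 2357200 N.
Try a within the flange: a = T/(0.85 f'_c b_f) = 2357200/(0.85 × 26 × 860) = 124.02 mm.
a = 124.02 > h_f = 90 mm: the block extends into the web. Split into flange-overhang and web parts.
C_f = 0.85 f'_c (b_f − b_w) h_f = 0.85 × 26 × (860 − 295) × 90 = 1123785 N.
Remaining web compression depth: a_w = (T − C_f)/(0.85 f'_c b_w) = (2357200 − 1123785)/(0.85 × 26 × 295) = 189.19 mm.
M_n = C_f(d − h_f/2) + (T − C_f)(d − a_w/2) = 1123785 × (610 − 45) + 1233415 × (610 − 94.595) = 634.94 + 635.71 = 1270.65 × 10⁶ N·mm.
M_n = 1270.65 kN·m.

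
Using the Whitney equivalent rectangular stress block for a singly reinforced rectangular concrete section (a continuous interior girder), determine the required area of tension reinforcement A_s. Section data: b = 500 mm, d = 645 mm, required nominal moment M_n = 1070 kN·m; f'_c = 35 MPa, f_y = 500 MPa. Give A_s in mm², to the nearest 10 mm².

A_s ≈ 3670 mm²

With M_n = 0.85 f'_c a b (d − a/2), solve the quadratic for a:
a = d − √(d² − 2M_n/(0.85 f'_c b)) = 645 − √(645² − 2 × 1070×10⁶/(0.85 × 35 × 500)) = 123.31 mm.
A_s = 0.85 f'_c a b / f_y = 0.85 × 35 × 123.31 × 500 / 500 = 3668.5 mm².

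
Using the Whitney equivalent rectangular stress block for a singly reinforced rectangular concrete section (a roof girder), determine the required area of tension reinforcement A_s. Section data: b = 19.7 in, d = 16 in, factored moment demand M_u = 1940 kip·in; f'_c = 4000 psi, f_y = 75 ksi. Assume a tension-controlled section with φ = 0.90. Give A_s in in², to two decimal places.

M_n = M_u/φ = 1940/0.90 = 2155.56 kip·in.
From M_n = 0.85 f'_c a b (d − a/2):
a = d − √(d² − 2M_n/(0.85 f'_c b)) = 16 − √(16² − 2 × 2155.56/(0.85 × 4 × 19.7)) = 2.157 in.
A_s = 0.85 f'_c a b / f_y = 0.85 × 4 × 2.157 × 19.7 / 75 = 1.926 in².

A_s ≈ 1.93 in²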